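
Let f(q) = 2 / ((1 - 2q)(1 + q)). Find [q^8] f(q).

Partial fractions give a closed form: a_n = (4/3)·2^n + (2/3)·(-1)^n.
At n = 8: a_8 = 342.

342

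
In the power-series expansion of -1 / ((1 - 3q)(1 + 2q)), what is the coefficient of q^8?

-4039

Partial fractions give a closed form: a_n = (-3/5)·3^n + (-2/5)·(-2)^n.
At n = 8: a_8 = -4039.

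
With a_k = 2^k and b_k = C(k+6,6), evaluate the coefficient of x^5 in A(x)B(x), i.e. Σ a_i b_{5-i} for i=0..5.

1586

Write out a_i and b_{5-i} for i = 0,…,5 and sum the products.
Σ = 1·462 + 2·210 + 4·84 + 8·28 + 16·7 + 32·1 = 1586.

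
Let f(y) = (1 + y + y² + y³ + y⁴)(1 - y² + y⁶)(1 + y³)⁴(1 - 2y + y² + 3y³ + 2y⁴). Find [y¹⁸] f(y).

30

(1 + y + y² + y³ + y⁴) has coefficients 1,1,1,1,1 for degrees 0…4.
(1 - y² + y⁶) has coefficients 1,0,-1,0,0,0,1,0,0,0,0,0,0,0,0,0,0,0,0 for degrees 0…18.
Multiplying by (1 + y³)⁴ gives running coefficients 1,0,-1,4,0,-4,7,0,-6,8,0,-4,7,0,-1,4,0,0,1 for degrees 0…18.
Finally multiplying by (1 - 2y + y² + 3y³ + 2y⁴), the product of all factors after the first has coefficients 1,-2,0,9,-7,-3,25,-10,-11,33,-8,-14,27,-2,-6,19,5,1,11 for degrees 0…18.
[y¹⁸] = 1·11 + 1·1 + 1·5 + 1·19 + 1·(-6) = 30.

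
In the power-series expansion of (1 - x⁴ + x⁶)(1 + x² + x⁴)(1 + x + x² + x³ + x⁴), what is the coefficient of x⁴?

(1 - x⁴ + x⁶) has coefficients 1,0,0,0,-1 for degrees 0…4.
(1 + x² + x⁴) has coefficients 1,0,1,0,1 for degrees 0…4.
Finally multiplying by (1 + x + x² + x³ + x⁴), the product of all factors after the first has coefficients 1,1,2,2,3 for degrees 0…4.
[x⁴] = 1·3 − 1·1 = 2.

2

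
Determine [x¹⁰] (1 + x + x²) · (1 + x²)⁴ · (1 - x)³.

(1 + x + x²) has coefficients 1,1,1 for degrees 0…2.
(1 + x²)⁴ has coefficients 1,0,4,0,6,0,4,0,1,0,0 for degrees 0…10.
Finally multiplying by (1 - x)³, the product of all factors after the first has coefficients 1,-3,7,-13,18,-22,22,-18,13,-7,3 for degrees 0…10.
[x¹⁰] = 1·3 + 1·(-7) + 1·13 = 9.

9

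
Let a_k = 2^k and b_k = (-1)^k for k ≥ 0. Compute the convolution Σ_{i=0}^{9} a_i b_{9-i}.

341

This is [x^9] in the product of the two ordinary generating functions.
Σ = 1·(-1) + 2·1 + 4·(-1) + 8·1 + 16·(-1) + 32·1 + 64·(-1) + 128·1 + 256·(-1) + 512·1 = 341.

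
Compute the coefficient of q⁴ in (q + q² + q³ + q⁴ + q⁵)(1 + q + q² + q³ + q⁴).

4

(q + q² + q³ + q⁴ + q⁵) has coefficients 0,1,1,1,1 for degrees 0…4.
(1 + q + q² + q³ + q⁴) has coefficients 1,1,1,1,1 for degrees 0…4.
[q⁴] = 1·1 + 1·1 + 1·1 + 1·1 = 4.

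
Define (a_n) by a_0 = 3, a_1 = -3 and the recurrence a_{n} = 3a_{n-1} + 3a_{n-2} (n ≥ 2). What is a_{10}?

-83835

The ordinary generating function has denominator 1 - 3x - 3x^2.
Iterating the recurrence: a_0,…,a_{10} = 3, -3, 0, -9, -27, -108, -405, -1539, -5832, -22113, -83835.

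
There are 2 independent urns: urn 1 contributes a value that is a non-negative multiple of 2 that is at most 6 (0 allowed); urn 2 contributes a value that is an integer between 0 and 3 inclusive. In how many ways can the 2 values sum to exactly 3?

2

The generating function for the choices is (1 + q^2 + q^4 + q^6)·(1 + q + q^2 + q^3); the count is [q^3].
(1 + q^2 + q^4 + q^6) has coefficients 1,0,1,0 for degrees 0…3.
(1 + q + q^2 + q^3) has coefficients 1,1,1,1 for degrees 0…3.
[q^3] = 1·1 + 1·1 = 2.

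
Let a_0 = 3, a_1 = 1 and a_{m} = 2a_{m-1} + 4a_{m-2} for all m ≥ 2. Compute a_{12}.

1388544

The ordinary generating function has denominator 1 - 2x - 4x^2.
Iterating the recurrence: a_0,…,a_{12} = 3, 1, 14, 32, 120, 368, 1216, 3904, 12672, 40960, 132608, 429056, 1388544.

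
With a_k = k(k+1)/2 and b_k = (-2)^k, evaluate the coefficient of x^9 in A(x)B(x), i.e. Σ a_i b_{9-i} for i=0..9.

Write out a_i and b_{9-i} for i = 0,…,9 and sum the products.
Σ = 0·(-512) + 1·256 + 3·(-128) + 6·64 + 10·(-32) + 15·16 + 21·(-8) + 28·4 + 36·(-2) + 45·1 = 93.

93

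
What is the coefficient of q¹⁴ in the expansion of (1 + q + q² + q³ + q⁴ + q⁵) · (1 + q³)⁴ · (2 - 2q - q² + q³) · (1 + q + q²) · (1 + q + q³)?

-15

(1 + q + q² + q³ + q⁴ + q⁵) has coefficients 1,1,1,1,1,1 for degrees 0…5.
(1 + q³)⁴ has coefficients 1,0,0,4,0,0,6,0,0,4,0,0,1,0,0 for degrees 0…14.
Multiplying by (2 - 2q - q² + q³) gives running coefficients 2,-2,-1,9,-8,-4,16,-12,-6,14,-8,-4,6,-2,-1 for degrees 0…14.
Multiplying by (1 + q + q²) gives running coefficients 2,0,-1,6,0,-3,4,0,-2,-4,0,2,-6,0,3 for degrees 0…14.
Finally multiplying by (1 + q + q³), the product of all factors after the first has coefficients 2,2,-1,7,6,-4,7,4,-5,-2,-4,0,-8,-6,5 for degrees 0…14.
[q¹⁴] = 1·5 + 1·(-6) + 1·(-8) + 1·0 + 1·(-4) + 1·(-2) = -15.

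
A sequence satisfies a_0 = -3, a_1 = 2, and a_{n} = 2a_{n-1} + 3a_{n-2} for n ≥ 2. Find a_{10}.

-14765

The ordinary generating function has denominator 1 - 2t - 3t^2.
Iterating the recurrence: a_0,…,a_{10} = -3, 2, -5, -4, -23, -58, -185, -544, -1643, -4918, -14765.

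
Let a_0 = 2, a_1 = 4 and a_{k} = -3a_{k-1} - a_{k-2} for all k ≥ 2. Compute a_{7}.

The ordinary generating function has denominator 1 + 3t + t^2.
Iterating the recurrence: a_0,…,a_{7} = 2, 4, -14, 38, -100, 262, -686, 1796.

1796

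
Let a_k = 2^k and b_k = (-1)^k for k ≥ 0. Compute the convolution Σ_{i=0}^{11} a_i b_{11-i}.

1365

The convolution is the x^11 coefficient of A(x)B(x).
Σ = 1·(-1) + 2·1 + 4·(-1) + 8·1 + 16·(-1) + 32·1 + 64·(-1) + 128·1 + 256·(-1) + 512·1 + 1024·(-1) + 2048·1 = 1365.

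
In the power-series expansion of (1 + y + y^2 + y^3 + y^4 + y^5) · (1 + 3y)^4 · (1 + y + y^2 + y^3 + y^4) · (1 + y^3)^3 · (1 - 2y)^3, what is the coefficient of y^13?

-2378

(1 + y + y^2 + y^3 + y^4 + y^5) has coefficients 1,1,1,1,1,1 for degrees 0…5.
(1 + 3y)^4 has coefficients 1,12,54,108,81,0,0,0,0,0,0,0,0,0 for degrees 0…13.
Multiplying by (1 + y + y^2 + y^3 + y^4) gives running coefficients 1,13,67,175,256,255,243,189,81,0,0,0,0,0 for degrees 0…13.
Multiplying by (1 + y^3)^3 gives running coefficients 1,13,67,178,295,456,771,996,1047,1255,1348,1075,904,823 for degrees 0…13.
Finally multiplying by (1 - 2y)^3, the product of all factors after the first has coefficients 1,7,1,-76,-73,286,151,-518,675,757,-1586,-329,590,-2485 for degrees 0…13.
[y^13] = 1·(-2485) + 1·590 + 1·(-329) + 1·(-1586) + 1·757 + 1·675 = -2378.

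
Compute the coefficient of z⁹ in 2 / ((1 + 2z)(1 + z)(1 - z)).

-1364

The denominator gives the recurrence a_n = −2a_(n−1) + a_(n−2) + 2a_(n−3) for n ≥ 3; the numerator fixes a_0 = 2, a_1 = -4, a_2 = 10.
Iterating: 2, -4, 10, -20, 42, -84, 170, -340, 682, -1364, so a_9 = -1364.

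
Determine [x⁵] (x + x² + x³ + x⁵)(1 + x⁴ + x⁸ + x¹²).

(x + x² + x³ + x⁵) has coefficients 0,1,1,1,0,1 for degrees 0…5.
(1 + x⁴ + x⁸ + x¹²) has coefficients 1,0,0,0,1,0 for degrees 0…5.
[x⁵] = 1·1 + 1·0 + 1·0 + 1·1 = 2.

2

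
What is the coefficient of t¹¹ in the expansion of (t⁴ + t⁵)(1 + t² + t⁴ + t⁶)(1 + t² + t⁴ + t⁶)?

(t⁴ + t⁵) has coefficients 0,0,0,0,1,1 for degrees 0…5.
(1 + t² + t⁴ + t⁶) has coefficients 1,0,1,0,1,0,1,0,0,0,0,0 for degrees 0…11.
Finally multiplying by (1 + t² + t⁴ + t⁶), the product of all factors after the first has coefficients 1,0,2,0,3,0,4,0,3,0,2,0 for degrees 0…11.
[t¹¹] = 1·0 + 1·4 = 4.

4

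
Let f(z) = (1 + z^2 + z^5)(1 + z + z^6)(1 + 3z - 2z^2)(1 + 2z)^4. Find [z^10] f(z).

(1 + z^2 + z^5) has coefficients 1,0,1,0,0,1 for degrees 0…5.
(1 + z + z^6) has coefficients 1,1,0,0,0,0,1,0,0,0,0 for degrees 0…10.
Multiplying by (1 + 3z - 2z^2) gives running coefficients 1,4,1,-2,0,0,1,3,-2,0,0 for degrees 0…10.
Finally multiplying by (1 + 2z)^4, the product of all factors after the first has coefficients 1,12,57,134,152,48,-47,-21,46,88,64 for degrees 0…10.
[z^10] = 1·64 + 1·46 + 1·48 = 158.

158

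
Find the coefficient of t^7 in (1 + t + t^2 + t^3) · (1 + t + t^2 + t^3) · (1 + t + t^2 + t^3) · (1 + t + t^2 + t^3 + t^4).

50

(1 + t + t^2 + t^3) has coefficients 1,1,1,1 for degrees 0…3.
(1 + t + t^2 + t^3) has coefficients 1,1,1,1,0,0,0,0 for degrees 0…7.
Multiplying by (1 + t + t^2 + t^3) gives running coefficients 1,2,3,4,3,2,1,0 for degrees 0…7.
Finally multiplying by (1 + t + t^2 + t^3 + t^4), the product of all factors after the first has coefficients 1,3,6,10,13,14,13,10 for degrees 0…7.
[t^7] = 1·10 + 1·13 + 1·14 + 1·13 = 50.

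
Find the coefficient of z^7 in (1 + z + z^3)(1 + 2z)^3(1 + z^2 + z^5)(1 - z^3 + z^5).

17

(1 + z + z^3) has coefficients 1,1,0,1 for degrees 0…3.
(1 + 2z)^3 has coefficients 1,6,12,8,0,0,0,0 for degrees 0…7.
Multiplying by (1 + z^2 + z^5) gives running coefficients 1,6,13,14,12,9,6,12 for degrees 0…7.
Finally multiplying by (1 - z^3 + z^5), the product of all factors after the first has coefficients 1,6,13,13,6,-3,-2,13 for degrees 0…7.
[z^7] = 1·13 + 1·(-2) + 1·6 = 17.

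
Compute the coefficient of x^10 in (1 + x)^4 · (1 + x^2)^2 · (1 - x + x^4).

(1 + x)^4 has coefficients 1,4,6,4,1 for degrees 0…4.
(1 + x^2)^2 has coefficients 1,0,2,0,1,0,0,0,0,0,0 for degrees 0…10.
Finally multiplying by (1 - x + x^4), the product of all factors after the first has coefficients 1,-1,2,-2,2,-1,2,0,1,0,0 for degrees 0…10.
[x^10] = 1·0 + 4·0 + 6·1 + 4·0 + 1·2 = 8.

8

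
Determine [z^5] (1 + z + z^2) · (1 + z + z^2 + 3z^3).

3

(1 + z + z^2) has coefficients 1,1,1 for degrees 0…2.
(1 + z + z^2 + 3z^3) has coefficients 1,1,1,3,0,0 for degrees 0…5.
[z^5] = 1·0 + 1·0 + 1·3 = 3.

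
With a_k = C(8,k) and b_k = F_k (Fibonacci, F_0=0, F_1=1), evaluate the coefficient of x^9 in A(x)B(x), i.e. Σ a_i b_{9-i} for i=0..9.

This is [x^9] in the product of the two ordinary generating functions.
Σ = 1·34 + 8·21 + 28·13 + 56·8 + 70·5 + 56·3 + 28·2 + 8·1 + 1·1 + 0·0 = 1597.

1597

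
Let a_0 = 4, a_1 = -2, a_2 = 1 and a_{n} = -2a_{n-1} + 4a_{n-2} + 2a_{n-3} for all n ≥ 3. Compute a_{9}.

-1208

The ordinary generating function has denominator 1 + 2x - 4x^2 - 2x^3.
Iterating the recurrence: a_0,…,a_{9} = 4, -2, 1, -2, 4, -14, 40, -128, 388, -1208.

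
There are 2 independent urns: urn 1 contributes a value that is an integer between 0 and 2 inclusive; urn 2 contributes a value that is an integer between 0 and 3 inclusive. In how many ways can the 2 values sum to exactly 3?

3

The generating function for the choices is (1 + x + x²)·(1 + x + x² + x³); the count is [x³].
(1 + x + x²) has coefficients 1,1,1 for degrees 0…2.
(1 + x + x² + x³) has coefficients 1,1,1,1 for degrees 0…3.
[x³] = 1·1 + 1·1 + 1·1 = 3.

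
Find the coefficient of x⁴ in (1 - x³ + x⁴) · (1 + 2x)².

-3

(1 - x³ + x⁴) has coefficients 1,0,0,-1,1 for degrees 0…4.
(1 + 2x)² has coefficients 1,4,4,0,0 for degrees 0…4.
[x⁴] = 1·0 − 1·4 + 1·1 = -3.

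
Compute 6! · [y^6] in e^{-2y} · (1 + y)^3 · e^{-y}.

The EGF product rule gives c_6 = Σ_{k_1+k_2+k_3=6} C(6; k_1,k_2,k_3) · ∏ g_i(k_i), where e^{-2y} gives (-2)^k; (1+y)^3 gives the falling factorial (3)_k; e^{-y} gives (-1)^k.
g_1(k) for k = 0…6: 1, -2, 4, -8, 16, -32, 64.
g_2(k) for k = 0…6: 1, 3, 6, 6, 0, 0, 0.
g_3(k) for k = 0…6: 1, -1, 1, -1, 1, -1, 1.
First combine the last two factors: h(k) = Σ_j C(k,j)·g_2(j)·g_3(k−j) for k = 0…6: 1, 2, 1, -4, 1, 14, -47.
c_6 = Σ_k C(6,k)·g_1(k)·h(6−k) = 1·1·(-47) + 6·(-2)·14 + 15·4·1 + 20·(-8)·(-4) + 15·16·1 + 6·(-32)·2 + 1·64·1 = −47 − 168 + 60 + 640 + 240 − 384 + 64 = 405.

405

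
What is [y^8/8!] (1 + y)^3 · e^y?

The EGF product rule gives c_8 = Σ_{k_1+k_2=8} C(8; k_1,k_2) · ∏ g_i(k_i), where (1+y)^3 gives the falling factorial (3)_k; e^y gives (1)^k.
g_1(k) for k = 0…8: 1, 3, 6, 6, 0, 0, 0, 0, 0.
g_2(k) for k = 0…8: 1, 1, 1, 1, 1, 1, 1, 1, 1.
c_8 = Σ_k C(8,k)·g_1(k)·g_2(8−k) = 1·1·1 + 8·3·1 + 28·6·1 + 56·6·1 = 1 + 24 + 168 + 336 = 529.

529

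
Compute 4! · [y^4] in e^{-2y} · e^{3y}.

The EGF product rule gives c_4 = Σ_{k_1+k_2=4} C(4; k_1,k_2) · ∏ g_i(k_i), where e^{-2y} gives (-2)^k; e^{3y} gives (3)^k.
g_1(k) for k = 0…4: 1, -2, 4, -8, 16.
g_2(k) for k = 0…4: 1, 3, 9, 27, 81.
c_4 = Σ_k C(4,k)·g_1(k)·g_2(4−k) = 1·1·81 + 4·(-2)·27 + 6·4·9 + 4·(-8)·3 + 1·16·1 = 81 − 216 + 216 − 96 + 16 = 1.

1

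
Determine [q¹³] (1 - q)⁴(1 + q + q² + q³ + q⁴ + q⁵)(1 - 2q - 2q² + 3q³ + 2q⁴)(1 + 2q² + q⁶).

(1 - q)⁴ has coefficients 1,-4,6,-4,1 for degrees 0…4.
(1 + q + q² + q³ + q⁴ + q⁵) has coefficients 1,1,1,1,1,1,0,0,0,0,0,0,0,0 for degrees 0…13.
Multiplying by (1 - 2q - 2q² + 3q³ + 2q⁴) gives running coefficients 1,-1,-3,0,2,2,1,3,5,2,0,0,0,0 for degrees 0…13.
Finally multiplying by (1 + 2q² + q⁶), the product of all factors after the first has coefficients 1,-1,-1,-2,-4,2,6,6,4,8,12,6,1,3 for degrees 0…13.
[q¹³] = 1·3 − 4·1 + 6·6 − 4·12 + 1·8 = -5.

-5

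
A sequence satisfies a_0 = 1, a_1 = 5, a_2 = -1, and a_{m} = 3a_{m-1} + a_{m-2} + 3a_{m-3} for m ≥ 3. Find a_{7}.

The ordinary generating function has denominator 1 - 3z - z^2 - 3z^3.
Iterating the recurrence: a_0,…,a_{7} = 1, 5, -1, 5, 29, 89, 311, 1109.

1109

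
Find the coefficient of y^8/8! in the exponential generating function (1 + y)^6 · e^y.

The EGF product rule gives c_8 = Σ_{k_1+k_2=8} C(8; k_1,k_2) · ∏ g_i(k_i), where (1+y)^6 gives the falling factorial (6)_k; e^y gives (1)^k.
g_1(k) for k = 0…8: 1, 6, 30, 120, 360, 720, 720, 0, 0.
g_2(k) for k = 0…8: 1, 1, 1, 1, 1, 1, 1, 1, 1.
c_8 = Σ_k C(8,k)·g_1(k)·g_2(8−k) = 1·1·1 + 8·6·1 + 28·30·1 + 56·120·1 + 70·360·1 + 56·720·1 + 28·720·1 = 1 + 48 + 840 + 6720 + 25200 + 40320 + 20160 = 93289.

93289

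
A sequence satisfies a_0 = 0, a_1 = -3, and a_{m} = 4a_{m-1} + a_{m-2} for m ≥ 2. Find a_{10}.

-1248060

The ordinary generating function has denominator 1 - 4t - t^2.
Iterating the recurrence: a_0,…,a_{10} = 0, -3, -12, -51, -216, -915, -3876, -16419, -69552, -294627, -1248060.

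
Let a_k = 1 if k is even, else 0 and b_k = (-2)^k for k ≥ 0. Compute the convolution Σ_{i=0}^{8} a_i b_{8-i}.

The convolution is the t^8 coefficient of A(t)B(t).
Σ = 1·256 + 0·(-128) + 1·64 + 0·(-32) + 1·16 + 0·(-8) + 1·4 + 0·(-2) + 1·1 = 341.

341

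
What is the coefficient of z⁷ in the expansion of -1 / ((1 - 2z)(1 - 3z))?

Partial fractions give a closed form: a_n = (2)·2^n + (-3)·3^n.
At n = 7: a_7 = -6305.

-6305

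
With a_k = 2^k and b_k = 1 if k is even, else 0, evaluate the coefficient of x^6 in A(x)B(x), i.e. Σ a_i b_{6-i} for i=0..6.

85

Write out a_i and b_{6-i} for i = 0,…,6 and sum the products.
Σ = 1·1 + 2·0 + 4·1 + 8·0 + 16·1 + 32·0 + 64·1 = 85.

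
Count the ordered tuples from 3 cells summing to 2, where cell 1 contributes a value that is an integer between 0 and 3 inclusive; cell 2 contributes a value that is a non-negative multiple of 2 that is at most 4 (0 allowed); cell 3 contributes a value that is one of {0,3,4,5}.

2

The generating function for the choices is (1 + x + x^2 + x^3)·(1 + x^2 + x^4)·(1 + x^3 + x^4 + x^5); the count is [x^2].
(1 + x + x^2 + x^3) has coefficients 1,1,1 for degrees 0…2.
(1 + x^2 + x^4) has coefficients 1,0,1 for degrees 0…2.
Finally multiplying by (1 + x^3 + x^4 + x^5), the product of all factors after the first has coefficients 1,0,1 for degrees 0…2.
[x^2] = 1·1 + 1·0 + 1·1 = 2.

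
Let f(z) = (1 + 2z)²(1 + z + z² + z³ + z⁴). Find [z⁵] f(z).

(1 + 2z)² has coefficients 1,4,4 for degrees 0…2.
(1 + z + z² + z³ + z⁴) has coefficients 1,1,1,1,1,0 for degrees 0…5.
[z⁵] = 1·0 + 4·1 + 4·1 = 8.

8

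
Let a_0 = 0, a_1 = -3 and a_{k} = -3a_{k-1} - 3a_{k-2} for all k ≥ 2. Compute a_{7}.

81

The ordinary generating function has denominator 1 + 3y + 3y^2.
Iterating the recurrence: a_0,…,a_{7} = 0, -3, 9, -18, 27, -27, 0, 81.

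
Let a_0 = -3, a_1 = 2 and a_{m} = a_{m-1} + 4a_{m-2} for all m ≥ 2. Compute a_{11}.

-19970

The ordinary generating function has denominator 1 - t - 4t^2.
Iterating the recurrence: a_0,…,a_{11} = -3, 2, -10, -2, -42, -50, -218, -418, -1290, -2962, -8122, -19970.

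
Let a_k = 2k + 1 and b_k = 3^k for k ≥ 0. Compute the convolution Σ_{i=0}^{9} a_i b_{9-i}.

This is [x^9] in the product of the two ordinary generating functions.
Σ = 1·19683 + 3·6561 + 5·2187 + 7·729 + 9·243 + 11·81 + 13·27 + 15·9 + 17·3 + 19·1 = 59038.

59038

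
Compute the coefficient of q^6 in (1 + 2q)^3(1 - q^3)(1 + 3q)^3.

-89

(1 + 2q)^3 has coefficients 1,6,12,8 for degrees 0…3.
(1 - q^3) has coefficients 1,0,0,-1,0,0,0 for degrees 0…6.
Finally multiplying by (1 + 3q)^3, the product of all factors after the first has coefficients 1,9,27,26,-9,-27,-27 for degrees 0…6.
[q^6] = 1·(-27) + 6·(-27) + 12·(-9) + 8·26 = -89.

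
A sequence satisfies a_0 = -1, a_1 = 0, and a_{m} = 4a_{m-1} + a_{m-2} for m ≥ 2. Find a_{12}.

-1762289

The ordinary generating function has denominator 1 - 4z - z^2.
Iterating the recurrence: a_0,…,a_{12} = -1, 0, -1, -4, -17, -72, -305, -1292, -5473, -23184, -98209, -416020, -1762289.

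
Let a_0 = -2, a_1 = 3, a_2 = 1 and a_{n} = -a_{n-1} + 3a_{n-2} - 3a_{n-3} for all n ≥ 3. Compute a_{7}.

398

The ordinary generating function has denominator 1 + x - 3x^2 + 3x^3.
Iterating the recurrence: a_0,…,a_{7} = -2, 3, 1, 14, -20, 59, -161, 398.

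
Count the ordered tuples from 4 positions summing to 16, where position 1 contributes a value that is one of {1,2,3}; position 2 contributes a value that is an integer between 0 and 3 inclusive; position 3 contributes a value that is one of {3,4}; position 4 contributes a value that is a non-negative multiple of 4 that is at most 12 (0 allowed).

6

The generating function for the choices is (y + y² + y³)·(1 + y + y² + y³)·(y³ + y⁴)·(1 + y⁴ + y⁸ + y¹²); the count is [y¹⁶].
(y + y² + y³) has coefficients 0,1,1,1 for degrees 0…3.
(1 + y + y² + y³) has coefficients 1,1,1,1,0,0,0,0,0,0,0,0,0,0,0,0,0 for degrees 0…16.
Multiplying by (y³ + y⁴) gives running coefficients 0,0,0,1,2,2,2,1,0,0,0,0,0,0,0,0,0 for degrees 0…16.
Finally multiplying by (1 + y⁴ + y⁸ + y¹²), the product of all factors after the first has coefficients 0,0,0,1,2,2,2,2,2,2,2,2,2,2,2,2,2 for degrees 0…16.
[y¹⁶] = 1·2 + 1·2 + 1·2 = 6.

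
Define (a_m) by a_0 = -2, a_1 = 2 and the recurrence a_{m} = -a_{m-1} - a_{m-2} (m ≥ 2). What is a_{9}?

The ordinary generating function has denominator 1 + t + t^2.
Iterating the recurrence: a_0,…,a_{9} = -2, 2, 0, -2, 2, 0, -2, 2, 0, -2.

-2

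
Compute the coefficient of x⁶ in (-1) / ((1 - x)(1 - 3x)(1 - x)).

-1636

The denominator gives the recurrence a_n = 5a_(n−1) − 7a_(n−2) + 3a_(n−3) for n ≥ 3; the numerator fixes a_0 = -1, a_1 = -5, a_2 = -18.
Iterating: -1, -5, -18, -58, -179, -543, -1636, so a_6 = -1636.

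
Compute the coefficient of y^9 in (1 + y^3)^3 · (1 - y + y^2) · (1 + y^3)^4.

(1 + y^3)^3 has coefficients 1,0,0,3,0,0,3,0,0,1 for degrees 0…9.
(1 - y + y^2) has coefficients 1,-1,1,0,0,0,0,0,0,0 for degrees 0…9.
Finally multiplying by (1 + y^3)^4, the product of all factors after the first has coefficients 1,-1,1,4,-4,4,6,-6,6,4 for degrees 0…9.
[y^9] = 1·4 + 3·6 + 3·4 + 1·1 = 35.

35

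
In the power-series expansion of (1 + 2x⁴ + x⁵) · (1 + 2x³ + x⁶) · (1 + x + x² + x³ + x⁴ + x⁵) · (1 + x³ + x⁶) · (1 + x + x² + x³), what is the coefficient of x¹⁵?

(1 + 2x⁴ + x⁵) has coefficients 1,0,0,0,2,1 for degrees 0…5.
(1 + 2x³ + x⁶) has coefficients 1,0,0,2,0,0,1,0,0,0,0,0,0,0,0,0 for degrees 0…15.
Multiplying by (1 + x + x² + x³ + x⁴ + x⁵) gives running coefficients 1,1,1,3,3,3,3,3,3,1,1,1,0,0,0,0 for degrees 0…15.
Multiplying by (1 + x³ + x⁶) gives running coefficients 1,1,1,4,4,4,7,7,7,7,7,7,4,4,4,1 for degrees 0…15.
Finally multiplying by (1 + x + x² + x³), the product of all factors after the first has coefficients 1,2,3,7,10,13,19,22,25,28,28,28,25,22,19,13 for degrees 0…15.
[x¹⁵] = 1·13 + 2·28 + 1·28 = 97.

97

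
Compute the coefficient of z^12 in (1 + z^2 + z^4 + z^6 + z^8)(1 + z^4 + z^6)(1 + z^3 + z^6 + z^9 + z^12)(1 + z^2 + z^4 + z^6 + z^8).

(1 + z^2 + z^4 + z^6 + z^8) has coefficients 1,0,1,0,1,0,1,0,1 for degrees 0…8.
(1 + z^4 + z^6) has coefficients 1,0,0,0,1,0,1,0,0,0,0,0,0 for degrees 0…12.
Multiplying by (1 + z^3 + z^6 + z^9 + z^12) gives running coefficients 1,0,0,1,1,0,2,1,0,2,1,0,2 for degrees 0…12.
Finally multiplying by (1 + z^2 + z^4 + z^6 + z^8), the product of all factors after the first has coefficients 1,0,1,1,2,1,4,2,4,4,4,4,6 for degrees 0…12.
[z^12] = 1·6 + 1·4 + 1·4 + 1·4 + 1·2 = 20.

20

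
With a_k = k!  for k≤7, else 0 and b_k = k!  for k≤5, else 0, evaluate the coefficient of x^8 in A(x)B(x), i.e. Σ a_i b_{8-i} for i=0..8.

8496

Write out a_i and b_{8-i} for i = 0,…,8 and sum the products.
Σ = 1·0 + 1·0 + 2·0 + 6·120 + 24·24 + 120·6 + 720·2 + 5040·1 + 0·1 = 8496.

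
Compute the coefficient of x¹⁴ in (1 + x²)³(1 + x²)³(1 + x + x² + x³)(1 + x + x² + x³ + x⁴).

(1 + x²)³ has coefficients 1,0,3,0,3,0,1 for degrees 0…6.
(1 + x²)³ has coefficients 1,0,3,0,3,0,1,0,0,0,0,0,0,0,0 for degrees 0…14.
Multiplying by (1 + x + x² + x³) gives running coefficients 1,1,4,4,6,6,4,4,1,1,0,0,0,0,0 for degrees 0…14.
Finally multiplying by (1 + x + x² + x³ + x⁴), the product of all factors after the first has coefficients 1,2,6,10,16,21,24,24,21,16,10,6,2,1,0 for degrees 0…14.
[x¹⁴] = 1·0 + 3·2 + 3·10 + 1·21 = 57.

57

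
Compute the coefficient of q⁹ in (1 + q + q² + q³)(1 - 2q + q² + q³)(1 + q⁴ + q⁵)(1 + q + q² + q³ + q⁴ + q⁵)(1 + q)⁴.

(1 + q + q² + q³) has coefficients 1,1,1,1 for degrees 0…3.
(1 - 2q + q² + q³) has coefficients 1,-2,1,1,0,0,0,0,0,0 for degrees 0…9.
Multiplying by (1 + q⁴ + q⁵) gives running coefficients 1,-2,1,1,1,-1,-1,2,1,0 for degrees 0…9.
Multiplying by (1 + q + q² + q³ + q⁴ + q⁵) gives running coefficients 1,-1,0,1,2,1,-1,3,3,2 for degrees 0…9.
Finally multiplying by (1 + q)⁴, the product of all factors after the first has coefficients 1,3,2,-1,3,14,19,14,15,29 for degrees 0…9.
[q⁹] = 1·29 + 1·15 + 1·14 + 1·19 = 77.

77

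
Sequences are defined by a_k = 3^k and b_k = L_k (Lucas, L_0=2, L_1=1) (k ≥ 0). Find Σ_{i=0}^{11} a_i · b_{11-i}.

This is [x^11] in the product of the two ordinary generating functions.
Σ = 1·199 + 3·123 + 9·76 + 27·47 + 81·29 + 243·18 + 729·11 + 2187·7 + 6561·4 + 19683·3 + 59049·1 + 177147·2 = 531208.

531208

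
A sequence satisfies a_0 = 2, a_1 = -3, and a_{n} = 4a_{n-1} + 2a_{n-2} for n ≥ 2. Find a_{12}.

The ordinary generating function has denominator 1 - 4z - 2z^2.
Iterating the recurrence: a_0,…,a_{12} = 2, -3, -8, -38, -168, -748, -3328, -14808, -65888, -293168, -1304448, -5804128, -25825408.

-25825408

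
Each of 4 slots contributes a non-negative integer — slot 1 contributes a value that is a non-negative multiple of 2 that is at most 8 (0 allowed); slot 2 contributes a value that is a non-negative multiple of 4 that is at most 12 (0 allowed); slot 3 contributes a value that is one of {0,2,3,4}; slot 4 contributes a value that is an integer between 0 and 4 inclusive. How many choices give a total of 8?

19

The generating function for the choices is (1 + t^2 + t^4 + t^6 + t^8)·(1 + t^4 + t^8 + t^12)·(1 + t^2 + t^3 + t^4)·(1 + t + t^2 + t^3 + t^4); the count is [t^8].
(1 + t^2 + t^4 + t^6 + t^8) has coefficients 1,0,1,0,1,0,1,0,1 for degrees 0…8.
(1 + t^4 + t^8 + t^12) has coefficients 1,0,0,0,1,0,0,0,1 for degrees 0…8.
Multiplying by (1 + t^2 + t^3 + t^4) gives running coefficients 1,0,1,1,2,0,1,1,2 for degrees 0…8.
Finally multiplying by (1 + t + t^2 + t^3 + t^4), the product of all factors after the first has coefficients 1,1,2,3,5,4,5,5,6 for degrees 0…8.
[t^8] = 1·6 + 1·5 + 1·5 + 1·2 + 1·1 = 19.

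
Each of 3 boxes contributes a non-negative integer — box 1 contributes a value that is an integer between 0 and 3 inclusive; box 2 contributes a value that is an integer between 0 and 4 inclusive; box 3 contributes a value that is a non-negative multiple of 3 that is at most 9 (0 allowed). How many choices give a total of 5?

The generating function for the choices is (1 + z + z^2 + z^3)·(1 + z + z^2 + z^3 + z^4)·(1 + z^3 + z^6 + z^9); the count is [z^5].
(1 + z + z^2 + z^3) has coefficients 1,1,1,1 for degrees 0…3.
(1 + z + z^2 + z^3 + z^4) has coefficients 1,1,1,1,1,0 for degrees 0…5.
Finally multiplying by (1 + z^3 + z^6 + z^9), the product of all factors after the first has coefficients 1,1,1,2,2,1 for degrees 0…5.
[z^5] = 1·1 + 1·2 + 1·2 + 1·1 = 6.

6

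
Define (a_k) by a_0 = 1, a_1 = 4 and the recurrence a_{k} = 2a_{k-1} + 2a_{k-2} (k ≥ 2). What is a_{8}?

The ordinary generating function has denominator 1 - 2q - 2q^2.
Iterating the recurrence: a_0,…,a_{8} = 1, 4, 10, 28, 76, 208, 568, 1552, 4240.

4240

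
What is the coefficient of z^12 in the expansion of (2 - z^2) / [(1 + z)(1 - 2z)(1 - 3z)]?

2249067

Partial fractions give a closed form: a_n = (1/12)·(-1)^n + (-7/3)·2^n + (17/4)·3^n.
At n = 12: a_12 = 2249067.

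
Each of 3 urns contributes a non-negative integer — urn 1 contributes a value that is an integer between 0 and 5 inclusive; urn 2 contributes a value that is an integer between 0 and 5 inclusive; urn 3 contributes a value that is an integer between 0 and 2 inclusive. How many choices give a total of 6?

The generating function for the choices is (1 + t + t² + t³ + t⁴ + t⁵)·(1 + t + t² + t³ + t⁴ + t⁵)·(1 + t + t²); the count is [t⁶].
(1 + t + t² + t³ + t⁴ + t⁵) has coefficients 1,1,1,1,1,1 for degrees 0…5.
(1 + t + t² + t³ + t⁴ + t⁵) has coefficients 1,1,1,1,1,1,0 for degrees 0…6.
Finally multiplying by (1 + t + t²), the product of all factors after the first has coefficients 1,2,3,3,3,3,2 for degrees 0…6.
[t⁶] = 1·2 + 1·3 + 1·3 + 1·3 + 1·3 + 1·2 = 16.

16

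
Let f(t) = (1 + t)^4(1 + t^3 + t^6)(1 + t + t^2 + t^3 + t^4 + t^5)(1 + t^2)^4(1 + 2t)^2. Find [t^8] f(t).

2091

(1 + t)^4 has coefficients 1,4,6,4,1 for degrees 0…4.
(1 + t^3 + t^6) has coefficients 1,0,0,1,0,0,1,0,0 for degrees 0…8.
Multiplying by (1 + t + t^2 + t^3 + t^4 + t^5) gives running coefficients 1,1,1,2,2,2,2,2,2 for degrees 0…8.
Multiplying by (1 + t^2)^4 gives running coefficients 1,1,5,6,12,16,20,26,27 for degrees 0…8.
Finally multiplying by (1 + 2t)^2, the product of all factors after the first has coefficients 1,5,13,30,56,88,132,170,211 for degrees 0…8.
[t^8] = 1·211 + 4·170 + 6·132 + 4·88 + 1·56 = 2091.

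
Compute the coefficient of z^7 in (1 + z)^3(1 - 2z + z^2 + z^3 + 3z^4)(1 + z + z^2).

(1 + z)^3 has coefficients 1,3,3,1 for degrees 0…3.
(1 - 2z + z^2 + z^3 + 3z^4) has coefficients 1,-2,1,1,3,0,0,0 for degrees 0…7.
Finally multiplying by (1 + z + z^2), the product of all factors after the first has coefficients 1,-1,0,0,5,4,3,0 for degrees 0…7.
[z^7] = 1·0 + 3·3 + 3·4 + 1·5 = 26.

26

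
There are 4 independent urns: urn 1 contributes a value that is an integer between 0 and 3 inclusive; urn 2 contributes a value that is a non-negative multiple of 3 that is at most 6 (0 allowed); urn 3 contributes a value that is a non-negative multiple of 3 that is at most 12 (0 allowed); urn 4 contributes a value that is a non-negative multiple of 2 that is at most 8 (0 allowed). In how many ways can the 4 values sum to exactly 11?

17

The generating function for the choices is (1 + t + t^2 + t^3)·(1 + t^3 + t^6)·(1 + t^3 + t^6 + t^9 + t^12)·(1 + t^2 + t^4 + t^6 + t^8); the count is [t^11].
(1 + t + t^2 + t^3) has coefficients 1,1,1,1 for degrees 0…3.
(1 + t^3 + t^6) has coefficients 1,0,0,1,0,0,1,0,0,0,0,0 for degrees 0…11.
Multiplying by (1 + t^3 + t^6 + t^9 + t^12) gives running coefficients 1,0,0,2,0,0,3,0,0,3,0,0 for degrees 0…11.
Finally multiplying by (1 + t^2 + t^4 + t^6 + t^8), the product of all factors after the first has coefficients 1,0,1,2,1,2,4,2,4,5,3,5 for degrees 0…11.
[t^11] = 1·5 + 1·3 + 1·5 + 1·4 = 17.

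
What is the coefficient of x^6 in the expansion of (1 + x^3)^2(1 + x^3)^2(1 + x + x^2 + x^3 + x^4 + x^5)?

10

(1 + x^3)^2 has coefficients 1,0,0,2,0,0,1 for degrees 0…6.
(1 + x^3)^2 has coefficients 1,0,0,2,0,0,1 for degrees 0…6.
Finally multiplying by (1 + x + x^2 + x^3 + x^4 + x^5), the product of all factors after the first has coefficients 1,1,1,3,3,3,3 for degrees 0…6.
[x^6] = 1·3 + 2·3 + 1·1 = 10.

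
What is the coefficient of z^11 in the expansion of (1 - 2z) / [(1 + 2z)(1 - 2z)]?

The denominator gives the recurrence a_n = 4a_(n−2) for n ≥ 2; the numerator fixes a_0 = 1, a_1 = -2.
Iterating: 1, -2, 4, -8, 16, -32, 64, -128, 256, -512, 1024, -2048, so a_11 = -2048.

-2048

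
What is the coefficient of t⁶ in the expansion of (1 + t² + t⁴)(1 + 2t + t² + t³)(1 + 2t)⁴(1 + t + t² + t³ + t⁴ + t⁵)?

(1 + t² + t⁴) has coefficients 1,0,1,0,1 for degrees 0…4.
(1 + 2t + t² + t³) has coefficients 1,2,1,1,0,0,0 for degrees 0…6.
Multiplying by (1 + 2t)⁴ gives running coefficients 1,10,41,89,112,88,48 for degrees 0…6.
Finally multiplying by (1 + t + t² + t³ + t⁴ + t⁵), the product of all factors after the first has coefficients 1,11,52,141,253,341,388 for degrees 0…6.
[t⁶] = 1·388 + 1·253 + 1·52 = 693.

693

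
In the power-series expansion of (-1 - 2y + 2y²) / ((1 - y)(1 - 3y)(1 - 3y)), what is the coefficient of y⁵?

-2815

The denominator gives the recurrence a_n = 7a_(n−1) − 15a_(n−2) + 9a_(n−3) for n ≥ 3; the numerator fixes a_0 = -1, a_1 = -9, a_2 = -46.
Iterating: -1, -9, -46, -196, -763, -2815, so a_5 = -2815.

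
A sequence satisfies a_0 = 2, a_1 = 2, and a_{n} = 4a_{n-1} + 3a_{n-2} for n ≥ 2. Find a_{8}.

The ordinary generating function has denominator 1 - 4q - 3q^2.
Iterating the recurrence: a_0,…,a_{8} = 2, 2, 14, 62, 290, 1346, 6254, 29054, 134978.

134978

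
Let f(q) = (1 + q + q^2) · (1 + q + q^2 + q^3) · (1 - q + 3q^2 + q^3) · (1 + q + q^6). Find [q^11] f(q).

11

(1 + q + q^2) has coefficients 1,1,1 for degrees 0…2.
(1 + q + q^2 + q^3) has coefficients 1,1,1,1,0,0,0,0,0,0,0,0 for degrees 0…11.
Multiplying by (1 - q + 3q^2 + q^3) gives running coefficients 1,0,3,4,3,4,1,0,0,0,0,0 for degrees 0…11.
Finally multiplying by (1 + q + q^6), the product of all factors after the first has coefficients 1,1,3,7,7,7,6,1,3,4,3,4 for degrees 0…11.
[q^11] = 1·4 + 1·3 + 1·4 = 11.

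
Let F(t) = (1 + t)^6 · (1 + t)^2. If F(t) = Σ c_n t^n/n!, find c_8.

The EGF product rule gives c_8 = Σ_{k_1+k_2=8} C(8; k_1,k_2) · ∏ g_i(k_i), where (1+t)^6 gives the falling factorial (6)_k; (1+t)^2 gives the falling factorial (2)_k.
g_1(k) for k = 0…8: 1, 6, 30, 120, 360, 720, 720, 0, 0.
g_2(k) for k = 0…8: 1, 2, 2, 0, 0, 0, 0, 0, 0.
c_8 = Σ_k C(8,k)·g_1(k)·g_2(8−k) = 28·720·2 = 40320.

40320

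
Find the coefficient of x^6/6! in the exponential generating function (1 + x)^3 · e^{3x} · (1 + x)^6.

The EGF product rule gives c_6 = Σ_{k_1+k_2+k_3=6} C(6; k_1,k_2,k_3) · ∏ g_i(k_i), where (1+x)^3 gives the falling factorial (3)_k; e^{3x} gives (3)^k; (1+x)^6 gives the falling factorial (6)_k.
g_1(k) for k = 0…6: 1, 3, 6, 6, 0, 0, 0.
g_2(k) for k = 0…6: 1, 3, 9, 27, 81, 243, 729.
g_3(k) for k = 0…6: 1, 6, 30, 120, 360, 720, 720.
First combine the last two factors: h(k) = Σ_j C(k,j)·g_2(j)·g_3(k−j) for k = 0…6: 1, 9, 75, 579, 4149, 27693, 173007.
c_6 = Σ_k C(6,k)·g_1(k)·h(6−k) = 1·1·173007 + 6·3·27693 + 15·6·4149 + 20·6·579 = 173007 + 498474 + 373410 + 69480 = 1114371.

1114371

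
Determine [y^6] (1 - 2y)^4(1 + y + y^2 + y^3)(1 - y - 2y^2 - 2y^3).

6

(1 - 2y)^4 has coefficients 1,-8,24,-32,16 for degrees 0…4.
(1 + y + y^2 + y^3) has coefficients 1,1,1,1,0,0,0 for degrees 0…6.
Finally multiplying by (1 - y - 2y^2 - 2y^3), the product of all factors after the first has coefficients 1,0,-2,-4,-5,-4,-2 for degrees 0…6.
[y^6] = 1·(-2) − 8·(-4) + 24·(-5) − 32·(-4) + 16·(-2) = 6.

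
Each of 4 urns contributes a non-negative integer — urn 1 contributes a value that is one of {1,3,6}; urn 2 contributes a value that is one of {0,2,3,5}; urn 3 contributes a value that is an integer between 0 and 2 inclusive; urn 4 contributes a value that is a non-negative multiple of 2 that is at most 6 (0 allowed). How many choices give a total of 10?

The generating function for the choices is (x + x^3 + x^6)·(1 + x^2 + x^3 + x^5)·(1 + x + x^2)·(1 + x^2 + x^4 + x^6); the count is [x^10].
(x + x^3 + x^6) has coefficients 0,1,0,1,0,0,1 for degrees 0…6.
(1 + x^2 + x^3 + x^5) has coefficients 1,0,1,1,0,1,0,0,0,0,0 for degrees 0…10.
Multiplying by (1 + x + x^2) gives running coefficients 1,1,2,2,2,2,1,1,0,0,0 for degrees 0…10.
Finally multiplying by (1 + x^2 + x^4 + x^6), the product of all factors after the first has coefficients 1,1,3,3,5,5,6,6,5,5,3 for degrees 0…10.
[x^10] = 1·5 + 1·6 + 1·5 = 16.

16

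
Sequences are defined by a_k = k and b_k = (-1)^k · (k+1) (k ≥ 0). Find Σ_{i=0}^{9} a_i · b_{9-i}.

Write out a_i and b_{9-i} for i = 0,…,9 and sum the products.
Σ = 0·(-10) + 1·9 + 2·(-8) + 3·7 + 4·(-6) + 5·5 + 6·(-4) + 7·3 + 8·(-2) + 9·1 = 5.

5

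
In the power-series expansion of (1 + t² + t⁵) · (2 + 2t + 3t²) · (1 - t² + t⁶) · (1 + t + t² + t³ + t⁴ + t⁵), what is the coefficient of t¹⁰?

9

(1 + t² + t⁵) has coefficients 1,0,1,0,0,1 for degrees 0…5.
(2 + 2t + 3t²) has coefficients 2,2,3,0,0,0,0,0,0,0,0 for degrees 0…10.
Multiplying by (1 - t² + t⁶) gives running coefficients 2,2,1,-2,-3,0,2,2,3,0,0 for degrees 0…10.
Finally multiplying by (1 + t + t² + t³ + t⁴ + t⁵), the product of all factors after the first has coefficients 2,4,5,3,0,0,0,0,2,4,7 for degrees 0…10.
[t¹⁰] = 1·7 + 1·2 + 1·0 = 9.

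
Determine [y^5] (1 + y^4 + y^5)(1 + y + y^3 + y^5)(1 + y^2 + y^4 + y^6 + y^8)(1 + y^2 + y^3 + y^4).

(1 + y^4 + y^5) has coefficients 1,0,0,0,1,1 for degrees 0…5.
(1 + y + y^3 + y^5) has coefficients 1,1,0,1,0,1 for degrees 0…5.
Multiplying by (1 + y^2 + y^4 + y^6 + y^8) gives running coefficients 1,1,1,2,1,3 for degrees 0…5.
Finally multiplying by (1 + y^2 + y^3 + y^4), the product of all factors after the first has coefficients 1,1,2,4,4,7 for degrees 0…5.
[y^5] = 1·7 + 1·1 + 1·1 = 9.

9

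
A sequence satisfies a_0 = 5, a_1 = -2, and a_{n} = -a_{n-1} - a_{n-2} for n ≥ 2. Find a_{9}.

The ordinary generating function has denominator 1 + y + y^2.
Iterating the recurrence: a_0,…,a_{9} = 5, -2, -3, 5, -2, -3, 5, -2, -3, 5.

5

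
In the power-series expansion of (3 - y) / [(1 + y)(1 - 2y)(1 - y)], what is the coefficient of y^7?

425

Partial fractions give a closed form: a_n = (2/3)·(-1)^n + (10/3)·2^n + (-1)·1^n.
At n = 7: a_7 = 425.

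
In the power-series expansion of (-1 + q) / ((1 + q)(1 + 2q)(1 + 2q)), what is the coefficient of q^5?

The denominator gives the recurrence a_n = −5a_(n−1) − 8a_(n−2) − 4a_(n−3) for n ≥ 3; the numerator fixes a_0 = -1, a_1 = 6, a_2 = -22.
Iterating: -1, 6, -22, 66, -178, 450, so a_5 = 450.

450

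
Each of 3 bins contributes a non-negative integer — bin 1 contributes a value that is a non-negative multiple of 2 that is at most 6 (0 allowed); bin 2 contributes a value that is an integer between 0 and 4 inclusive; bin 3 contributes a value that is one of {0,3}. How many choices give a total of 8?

4

The generating function for the choices is (1 + q^2 + q^4 + q^6)·(1 + q + q^2 + q^3 + q^4)·(1 + q^3); the count is [q^8].
(1 + q^2 + q^4 + q^6) has coefficients 1,0,1,0,1,0,1 for degrees 0…6.
(1 + q + q^2 + q^3 + q^4) has coefficients 1,1,1,1,1,0,0,0,0 for degrees 0…8.
Finally multiplying by (1 + q^3), the product of all factors after the first has coefficients 1,1,1,2,2,1,1,1,0 for degrees 0…8.
[q^8] = 1·0 + 1·1 + 1·2 + 1·1 = 4.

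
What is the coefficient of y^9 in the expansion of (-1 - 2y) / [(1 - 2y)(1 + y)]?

-683

The denominator gives the recurrence a_n = a_(n−1) + 2a_(n−2) for n ≥ 3; the numerator fixes a_0 = -1, a_1 = -3, a_2 = -5.
Iterating: -1, -3, -5, -11, -21, -43, -85, -171, -341, -683, so a_9 = -683.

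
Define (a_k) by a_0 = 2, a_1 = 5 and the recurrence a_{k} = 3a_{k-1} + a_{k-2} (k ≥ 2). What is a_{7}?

6665

The ordinary generating function has denominator 1 - 3z - z^2.
Iterating the recurrence: a_0,…,a_{7} = 2, 5, 17, 56, 185, 611, 2018, 6665.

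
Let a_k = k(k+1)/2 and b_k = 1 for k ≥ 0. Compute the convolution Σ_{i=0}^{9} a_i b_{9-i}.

This is [x^9] in the product of the two ordinary generating functions.
Σ = 0·1 + 1·1 + 3·1 + 6·1 + 10·1 + 15·1 + 21·1 + 28·1 + 36·1 + 45·1 = 165.

165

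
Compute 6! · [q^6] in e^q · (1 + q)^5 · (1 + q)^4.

207775

The EGF product rule gives c_6 = Σ_{k_1+k_2+k_3=6} C(6; k_1,k_2,k_3) · ∏ g_i(k_i), where e^q gives (1)^k; (1+q)^5 gives the falling factorial (5)_k; (1+q)^4 gives the falling factorial (4)_k.
g_1(k) for k = 0…6: 1, 1, 1, 1, 1, 1, 1.
g_2(k) for k = 0…6: 1, 5, 20, 60, 120, 120, 0.
g_3(k) for k = 0…6: 1, 4, 12, 24, 24, 0, 0.
First combine the last two factors: h(k) = Σ_j C(k,j)·g_2(j)·g_3(k−j) for k = 0…6: 1, 9, 72, 504, 3024, 15120, 60480.
c_6 = Σ_k C(6,k)·g_1(k)·h(6−k) = 1·1·60480 + 6·1·15120 + 15·1·3024 + 20·1·504 + 15·1·72 + 6·1·9 + 1·1·1 = 60480 + 90720 + 45360 + 10080 + 1080 + 54 + 1 = 207775.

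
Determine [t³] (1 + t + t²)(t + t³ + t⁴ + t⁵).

(1 + t + t²) has coefficients 1,1,1 for degrees 0…2.
(t + t³ + t⁴ + t⁵) has coefficients 0,1,0,1 for degrees 0…3.
[t³] = 1·1 + 1·0 + 1·1 = 2.

2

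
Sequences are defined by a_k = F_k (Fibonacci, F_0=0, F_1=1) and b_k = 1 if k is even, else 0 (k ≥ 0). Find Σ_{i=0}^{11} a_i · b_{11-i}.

The convolution is the x^11 coefficient of A(x)B(x).
Σ = 0·0 + 1·1 + 1·0 + 2·1 + 3·0 + 5·1 + 8·0 + 13·1 + 21·0 + 34·1 + 55·0 + 89·1 = 144.

144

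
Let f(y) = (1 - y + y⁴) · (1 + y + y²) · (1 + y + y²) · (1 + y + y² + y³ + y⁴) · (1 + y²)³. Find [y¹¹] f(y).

(1 - y + y⁴) has coefficients 1,-1,0,0,1 for degrees 0…4.
(1 + y + y²) has coefficients 1,1,1,0,0,0,0,0,0,0,0,0 for degrees 0…11.
Multiplying by (1 + y + y²) gives running coefficients 1,2,3,2,1,0,0,0,0,0,0,0 for degrees 0…11.
Multiplying by (1 + y + y² + y³ + y⁴) gives running coefficients 1,3,6,8,9,8,6,3,1,0,0,0 for degrees 0…11.
Finally multiplying by (1 + y²)³, the product of all factors after the first has coefficients 1,3,9,17,30,41,52,54,52,41,30,17 for degrees 0…11.
[y¹¹] = 1·17 − 1·30 + 1·54 = 41.

41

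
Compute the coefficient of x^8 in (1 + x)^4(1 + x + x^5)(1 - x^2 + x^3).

2

(1 + x)^4 has coefficients 1,4,6,4,1 for degrees 0…4.
(1 + x + x^5) has coefficients 1,1,0,0,0,1,0,0,0 for degrees 0…8.
Finally multiplying by (1 - x^2 + x^3), the product of all factors after the first has coefficients 1,1,-1,0,1,1,0,-1,1 for degrees 0…8.
[x^8] = 1·1 + 4·(-1) + 6·0 + 4·1 + 1·1 = 2.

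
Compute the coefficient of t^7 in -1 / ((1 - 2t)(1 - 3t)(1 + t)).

-4750

Partial fractions give a closed form: a_n = (4/3)·2^n + (-9/4)·3^n + (-1/12)·(-1)^n.
At n = 7: a_7 = -4750.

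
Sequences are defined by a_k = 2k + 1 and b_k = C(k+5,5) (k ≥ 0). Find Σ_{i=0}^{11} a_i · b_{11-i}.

This is [x^11] in the product of the two ordinary generating functions.
Σ = 1·4368 + 3·3003 + 5·2002 + 7·1287 + 9·792 + 11·462 + 13·252 + 15·126 + 17·56 + 19·21 + 21·6 + 23·1 = 51272.

51272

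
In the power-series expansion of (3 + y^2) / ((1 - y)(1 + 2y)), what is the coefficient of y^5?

-68

The denominator gives the recurrence a_n = −a_(n−1) + 2a_(n−2) for n ≥ 3; the numerator fixes a_0 = 3, a_1 = -3, a_2 = 10.
Iterating: 3, -3, 10, -16, 36, -68, so a_5 = -68.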